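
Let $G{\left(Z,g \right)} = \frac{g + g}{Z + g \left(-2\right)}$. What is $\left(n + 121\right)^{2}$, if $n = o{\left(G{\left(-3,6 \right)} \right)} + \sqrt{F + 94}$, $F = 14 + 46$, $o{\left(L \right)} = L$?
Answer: $\frac{365051}{25} + \frac{1202 \sqrt{154}}{5} \approx 17585.0$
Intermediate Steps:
$G{\left(Z,g \right)} = \frac{2 g}{Z - 2 g}$
$F = 60$
$n = - \frac{4}{5} + \sqrt{154}$ ($n = 2 \cdot 6 \frac{1}{-3 - 12} + \sqrt{60 + 94} = 2 \cdot 6 \frac{1}{-3 - 12} + \sqrt{154} = 2 \cdot 6 \frac{1}{-15} + \sqrt{154} = 2 \cdot 6 \left(- \frac{1}{15}\right) + \sqrt{154} = - \frac{4}{5} + \sqrt{154} \approx 11.61$)
$\left(n + 121\right)^{2} = \left(\left(- \frac{4}{5} + \sqrt{154}\right) + 121\right)^{2} = \left(\frac{601}{5} + \sqrt{154}\right)^{2}$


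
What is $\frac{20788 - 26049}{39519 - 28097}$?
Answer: $- \frac{5261}{11422} \approx -0.4606$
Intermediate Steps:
$\frac{20788 - 26049}{39519 - 28097} = - \frac{5261}{11422}$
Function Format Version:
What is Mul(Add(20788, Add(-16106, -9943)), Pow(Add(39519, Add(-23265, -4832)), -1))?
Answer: Rational(-5261, 11422) ≈ -0.46060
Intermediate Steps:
Mul(Add(20788, Add(-16106, -9943)), Pow(Add(39519, Add(-23265, -4832)), -1)) = Mul(Add(20788, -26049), Pow(Add(39519, -28097), -1)) = Mul(-5261, Pow(11422, -1)) = Mul(-5261, Rational(1, 11422)) = Rational(-5261, 11422)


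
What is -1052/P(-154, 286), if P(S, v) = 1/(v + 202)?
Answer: -513376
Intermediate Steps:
P(S, v) = 1/(202 + v)
-1052/P(-154, 286) = -1052/(1/(202 + 286)) = -1052/(1/488) = -1052/1/488 = -1052*488 = -513376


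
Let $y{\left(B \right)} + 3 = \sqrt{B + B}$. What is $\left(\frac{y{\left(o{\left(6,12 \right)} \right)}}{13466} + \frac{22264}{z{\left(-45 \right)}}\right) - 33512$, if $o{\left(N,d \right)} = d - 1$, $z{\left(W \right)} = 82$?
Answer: $- \frac{18352272883}{552106} + \frac{\sqrt{22}}{13466} \approx -33241.0$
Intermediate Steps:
$o{\left(N,d \right)} = -1 + d$
$y{\left(B \right)} = -3 + \sqrt{2} \sqrt{B}$ ($y{\left(B \right)} = -3 + \sqrt{B + B} = -3 + \sqrt{2 B} = -3 + \sqrt{2} \sqrt{B}$)
$\left(\frac{y{\left(o{\left(6,12 \right)} \right)}}{13466} + \frac{22264}{z{\left(-45 \right)}}\right) - 33512 = \left(\frac{-3 + \sqrt{2} \sqrt{-1 + 12}}{13466} + \frac{22264}{82}\right) - 33512 = \left(\left(-3 + \sqrt{2} \sqrt{11}\right) \frac{1}{13466} + 22264 \cdot \frac{1}{82}\right) - 33512 = \left(\left(-3 + \sqrt{22}\right) \frac{1}{13466} + \frac{11132}{41}\right) - 33512 = \left(\left(- \frac{3}{13466} + \frac{\sqrt{22}}{13466}\right) + \frac{11132}{41}\right) - 33512 = \left(\frac{149903389}{552106} + \frac{\sqrt{22}}{13466}\right) - 33512 = - \frac{18352272883}{552106} + \frac{\sqrt{22}}{13466}$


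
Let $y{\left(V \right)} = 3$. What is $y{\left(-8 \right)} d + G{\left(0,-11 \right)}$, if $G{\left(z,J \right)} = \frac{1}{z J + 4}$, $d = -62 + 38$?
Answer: $- \frac{287}{4} \approx -71.75$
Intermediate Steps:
$d = -24$
$G{\left(z,J \right)} = \frac{1}{4 + J z}$ ($G{\left(z,J \right)} = \frac{1}{J z + 4} = \frac{1}{4 + J z}$)
$y{\left(-8 \right)} d + G{\left(0,-11 \right)} = 3 \left(-24\right) + \frac{1}{4 - 0} = -72 + \frac{1}{4 + 0} = -72 + \frac{1}{4} = - \frac{287}{4}$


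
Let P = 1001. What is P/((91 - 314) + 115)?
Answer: -1001/108 ≈ -9.2685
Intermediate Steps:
P/((91 - 314) + 115) = 1001/((91 - 314) + 115) = 1001/(-223 + 115) = 1001/(-108) = 1001*(-1/108) = -1001/108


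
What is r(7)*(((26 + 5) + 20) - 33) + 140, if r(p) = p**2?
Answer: 1022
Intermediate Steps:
r(7)*(((26 + 5) + 20) - 33) + 140 = 7**2*(((26 + 5) + 20) - 33) + 140 = 49*((31 + 20) - 33) + 140 = 49*(51 - 33) + 140 = 49*18 + 140 = 882 + 140 = 1022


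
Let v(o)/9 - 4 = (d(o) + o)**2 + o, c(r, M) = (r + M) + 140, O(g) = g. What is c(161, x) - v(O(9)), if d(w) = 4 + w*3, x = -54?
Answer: -14270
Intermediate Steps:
d(w) = 4 + 3*w
c(r, M) = 140 + M + r (c(r, M) = (M + r) + 140 = 140 + M + r)
v(o) = 36 + 9*o + 9*(4 + 4*o)**2 (v(o) = 36 + 9*(((4 + 3*o) + o)**2 + o) = 36 + 9*((4 + 4*o)**2 + o) = 36 + 9*(o + (4 + 4*o)**2) = 36 + (9*o + 9*(4 + 4*o)**2) = 36 + 9*o + 9*(4 + 4*o)**2)
c(161, x) - v(O(9)) = (140 - 54 + 161) - (180 + 144*9**2 + 297*9) = 247 - (180 + 144*81 + 2673) = 247 - (180 + 11664 + 2673) = 247 - 1*14517 = 247 - 14517 = -14270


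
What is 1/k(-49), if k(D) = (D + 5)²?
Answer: 1/1936 ≈ 0.00051653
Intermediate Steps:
k(D) = (5 + D)²
1/k(-49) = 1/((5 - 49)²) = 1/((-44)²) = 1/1936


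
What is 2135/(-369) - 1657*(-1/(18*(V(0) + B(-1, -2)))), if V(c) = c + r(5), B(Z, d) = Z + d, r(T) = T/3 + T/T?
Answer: -208081/738 ≈ -281.95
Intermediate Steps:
r(T) = 1 + T/3 (r(T) = T*(⅓) + 1 = T/3 + 1 = 1 + T/3)
V(c) = 8/3 + c (V(c) = c + (1 + (⅓)*5) = c + (1 + 5/3) = c + 8/3 = 8/3 + c)
2135/(-369) - 1657*(-1/(18*(V(0) + B(-1, -2)))) = 2135/(-369) - 1657*(-1/(18*((8/3 + 0) + (-1 - 2)))) = 2135*(-1/369) - 1657*(-1/(18*(8/3 - 3))) = -2135/369 - 1657/((-⅓*(-18))) = -2135/369 - 1657/6 = -208081/738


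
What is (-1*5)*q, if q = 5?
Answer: -25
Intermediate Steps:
(-1*5)*q = -1*5*5 = -5*5 = -25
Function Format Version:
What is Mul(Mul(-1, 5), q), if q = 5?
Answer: -25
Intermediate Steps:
Mul(Mul(-1, 5), q) = Mul(Mul(-1, 5), 5) = Mul(-5, 5) = -25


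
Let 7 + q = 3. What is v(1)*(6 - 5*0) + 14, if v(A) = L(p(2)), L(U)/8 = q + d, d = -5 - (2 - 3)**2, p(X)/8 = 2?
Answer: -466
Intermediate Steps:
p(X) = 16 (p(X) = 8*2 = 16)
q = -4 (q = -7 + 3 = -4)
d = -6 (d = -5 - 1*(-1)**2 = -5 - 1*1 = -5 - 1 = -6)
L(U) = -80 (L(U) = 8*(-4 - 6) = 8*(-10) = -80)
v(A) = -80
v(1)*(6 - 5*0) + 14 = -80*(6 - 5*0) + 14 = -80*(6 + 0) + 14 = -80*6 + 14 = -480 + 14 = -466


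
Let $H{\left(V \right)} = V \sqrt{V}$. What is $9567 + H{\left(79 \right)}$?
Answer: $9567 + 79 \sqrt{79} \approx 10269.0$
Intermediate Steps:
$H{\left(V \right)} = V^{\frac{3}{2}}$
$9567 + H{\left(79 \right)} = 9567 + 79^{\frac{3}{2}} = 9567 + 79 \sqrt{79}$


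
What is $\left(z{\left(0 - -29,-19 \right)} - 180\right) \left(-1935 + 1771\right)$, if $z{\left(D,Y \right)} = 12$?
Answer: $27552$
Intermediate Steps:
$\left(z{\left(0 - -29,-19 \right)} - 180\right) \left(-1935 + 1771\right) = \left(12 - 180\right) \left(-1935 + 1771\right) = \left(-168\right) \left(-164\right) = 27552$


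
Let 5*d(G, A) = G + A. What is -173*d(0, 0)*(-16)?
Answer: 0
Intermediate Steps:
d(G, A) = A/5 + G/5 (d(G, A) = (G + A)/5 = (A + G)/5 = A/5 + G/5)
-173*d(0, 0)*(-16) = -173*((1/5)*0 + (1/5)*0)*(-16) = -173*(0 + 0)*(-16) = -173*0*(-16) = 0*(-16) = 0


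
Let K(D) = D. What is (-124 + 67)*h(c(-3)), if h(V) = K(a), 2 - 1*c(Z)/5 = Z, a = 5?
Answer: -285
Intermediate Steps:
c(Z) = 10 - 5*Z
h(V) = 5
(-124 + 67)*h(c(-3)) = (-124 + 67)*5 = -57*5 = -285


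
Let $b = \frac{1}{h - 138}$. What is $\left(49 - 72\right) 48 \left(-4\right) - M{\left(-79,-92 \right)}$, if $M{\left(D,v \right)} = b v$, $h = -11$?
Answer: $\frac{657892}{149} \approx 4415.4$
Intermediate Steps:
$b = - \frac{1}{149}$ ($b = \frac{1}{-11 - 138} = \frac{1}{-149} = - \frac{1}{149} \approx -0.0067114$)
$M{\left(D,v \right)} = - \frac{v}{149}$
$\left(49 - 72\right) 48 \left(-4\right) - M{\left(-79,-92 \right)} = \left(49 - 72\right) 48 \left(-4\right) - \left(- \frac{1}{149}\right) \left(-92\right) = \left(-23\right) \left(-192\right) - \frac{92}{149} = 4416 - \frac{92}{149} = \frac{657892}{149}$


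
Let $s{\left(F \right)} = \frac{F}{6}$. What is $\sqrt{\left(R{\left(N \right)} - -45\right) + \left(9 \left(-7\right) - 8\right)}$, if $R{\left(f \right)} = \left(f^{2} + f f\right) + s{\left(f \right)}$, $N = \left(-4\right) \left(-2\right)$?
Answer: $\frac{\sqrt{930}}{3} \approx 10.165$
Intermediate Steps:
$N = 8$
$s{\left(F \right)} = \frac{F}{6}$ ($s{\left(F \right)} = F \frac{1}{6} = \frac{F}{6}$)
$R{\left(f \right)} = 2 f^{2} + \frac{f}{6}$ ($R{\left(f \right)} = \left(f^{2} + f f\right) + \frac{f}{6} = \left(f^{2} + f^{2}\right) + \frac{f}{6} = 2 f^{2} + \frac{f}{6}$)
$\sqrt{\left(R{\left(N \right)} - -45\right) + \left(9 \left(-7\right) - 8\right)} = \sqrt{\left(\frac{1}{6} \cdot 8 \left(1 + 12 \cdot 8\right) - -45\right) + \left(9 \left(-7\right) - 8\right)} = \sqrt{\left(\frac{1}{6} \cdot 8 \left(1 + 96\right) + 45\right) - 71} = \sqrt{\left(\frac{1}{6} \cdot 8 \cdot 97 + 45\right) - 71} = \sqrt{\left(\frac{388}{3} + 45\right) - 71} = \sqrt{\frac{523}{3} - 71} = \sqrt{\frac{310}{3}} = \frac{\sqrt{930}}{3}$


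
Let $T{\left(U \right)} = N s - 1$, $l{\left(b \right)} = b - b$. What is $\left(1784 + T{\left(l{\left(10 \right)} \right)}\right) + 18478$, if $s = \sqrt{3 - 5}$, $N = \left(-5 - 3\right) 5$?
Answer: $20261 - 40 i \sqrt{2} \approx 20261.0 - 56.569 i$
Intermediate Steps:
$l{\left(b \right)} = 0$
$N = -40$ ($N = \left(-8\right) 5 = -40$)
$s = i \sqrt{2}$ ($s = \sqrt{-2} = i \sqrt{2} \approx 1.4142 i$)
$T{\left(U \right)} = -1 - 40 i \sqrt{2}$ ($T{\left(U \right)} = - 40 i \sqrt{2} - 1 = -1 - 40 i \sqrt{2}$)
$\left(1784 + T{\left(l{\left(10 \right)} \right)}\right) + 18478 = \left(1784 - \left(1 + 40 i \sqrt{2}\right)\right) + 18478 = \left(1783 - 40 i \sqrt{2}\right) + 18478 = 20261 - 40 i \sqrt{2}$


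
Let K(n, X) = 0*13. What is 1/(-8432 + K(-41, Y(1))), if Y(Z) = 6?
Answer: -1/8432 ≈ -0.00011860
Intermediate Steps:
K(n, X) = 0
1/(-8432 + K(-41, Y(1))) = 1/(-8432 + 0) = 1/(-8432) = -1/8432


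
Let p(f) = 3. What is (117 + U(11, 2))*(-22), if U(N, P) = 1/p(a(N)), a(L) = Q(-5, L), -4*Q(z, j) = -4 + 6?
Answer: -7744/3 ≈ -2581.3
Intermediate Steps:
Q(z, j) = -½ (Q(z, j) = -(-4 + 6)/4 = -¼*2 = -½)
a(L) = -½
U(N, P) = ⅓ (U(N, P) = 1/3 = ⅓)
(117 + U(11, 2))*(-22) = (117 + ⅓)*(-22) = (352/3)*(-22) = -7744/3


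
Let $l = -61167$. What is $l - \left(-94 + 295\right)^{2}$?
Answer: $-101568$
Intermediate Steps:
$l - \left(-94 + 295\right)^{2} = -61167 - \left(-94 + 295\right)^{2} = -61167 - 201^{2} = -61167 - 40401 = -101568$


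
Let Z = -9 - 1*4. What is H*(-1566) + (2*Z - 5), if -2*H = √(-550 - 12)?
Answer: -31 + 783*I*√562 ≈ -31.0 + 18562.0*I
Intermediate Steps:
Z = -13 (Z = -9 - 4 = -13)
H = -I*√562/2 (H = -√(-550 - 12)/2 = -I*√562/2 ≈ -11.853*I)
H*(-1566) + (2*Z - 5) = -I*√562/2*(-1566) + (2*(-13) - 5) = 783*I*√562 + (-26 - 5) = 783*I*√562 - 31 = -31 + 783*I*√562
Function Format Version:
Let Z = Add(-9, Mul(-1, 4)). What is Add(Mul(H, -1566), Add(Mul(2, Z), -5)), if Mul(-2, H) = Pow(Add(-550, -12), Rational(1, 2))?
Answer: Add(-31, Mul(783, I, Pow(562, Rational(1, 2)))) ≈ Add(-31.000, Mul(18562., I))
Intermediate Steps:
Z = -13 (Z = Add(-9, -4) = -13)
H = Mul(Rational(-1, 2), I, Pow(562, Rational(1, 2))) (H = Mul(Rational(-1, 2), Pow(Add(-550, -12), Rational(1, 2))) = Mul(Rational(-1, 2), Pow(-562, Rational(1, 2))) = Mul(Rational(-1, 2), Mul(I, Pow(562, Rational(1, 2)))) = Mul(Rational(-1, 2), I, Pow(562, Rational(1, 2))) ≈ Mul(-11.853, I))
Add(Mul(H, -1566), Add(Mul(2, Z), -5)) = Add(Mul(Mul(Rational(-1, 2), I, Pow(562, Rational(1, 2))), -1566), Add(Mul(2, -13), -5)) = Add(Mul(783, I, Pow(562, Rational(1, 2))), Add(-26, -5)) = Add(Mul(783, I, Pow(562, Rational(1, 2))), -31) = Add(-31, Mul(783, I, Pow(562, Rational(1, 2))))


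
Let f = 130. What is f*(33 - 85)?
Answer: -6760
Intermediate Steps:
f*(33 - 85) = 130*(33 - 85) = 130*(-52) = -6760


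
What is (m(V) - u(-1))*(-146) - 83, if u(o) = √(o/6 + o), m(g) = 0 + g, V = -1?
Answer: 63 + 73*I*√42/3 ≈ 63.0 + 157.7*I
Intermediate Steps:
m(g) = g
u(o) = √42*√o/6 (u(o) = √(o*(⅙) + o) = √(o/6 + o) = √(7*o/6) = √42*√o/6)
(m(V) - u(-1))*(-146) - 83 = (-1 - √42*√(-1)/6)*(-146) - 83 = (-1 - √42*I/6)*(-146) - 83 = (-1 - I*√42/6)*(-146) - 83 = (146 + 73*I*√42/3) - 83 = 63 + 73*I*√42/3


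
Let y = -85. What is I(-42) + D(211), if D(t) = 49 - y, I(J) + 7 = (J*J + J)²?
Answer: 2965411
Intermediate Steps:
I(J) = -7 + (J + J²)² (I(J) = -7 + (J*J + J)² = -7 + (J² + J)² = -7 + (J + J²)²)
D(t) = 134 (D(t) = 49 - 1*(-85) = 49 + 85 = 134)
I(-42) + D(211) = (-7 + (-42)²*(1 - 42)²) + 134 = (-7 + 1764*(-41)²) + 134 = (-7 + 1764*1681) + 134 = (-7 + 2965284) + 134 = 2965277 + 134 = 2965411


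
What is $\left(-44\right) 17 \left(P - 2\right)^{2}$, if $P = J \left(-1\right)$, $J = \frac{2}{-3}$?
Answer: $- \frac{11968}{9} \approx -1329.8$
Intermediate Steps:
$J = - \frac{2}{3}$ ($J = 2 \left(- \frac{1}{3}\right) = - \frac{2}{3} \approx -0.66667$)
$P = \frac{2}{3}$ ($P = \left(- \frac{2}{3}\right) \left(-1\right) = \frac{2}{3} \approx 0.66667$)
$\left(-44\right) 17 \left(P - 2\right)^{2} = \left(-44\right) 17 \left(\frac{2}{3} - 2\right)^{2} = - 748 \left(- \frac{4}{3}\right)^{2} = \left(-748\right) \frac{16}{9} = - \frac{11968}{9}$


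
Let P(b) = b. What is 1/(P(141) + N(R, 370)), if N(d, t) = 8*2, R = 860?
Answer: 1/157 ≈ 0.0063694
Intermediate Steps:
N(d, t) = 16
1/(P(141) + N(R, 370)) = 1/(141 + 16) = 1/157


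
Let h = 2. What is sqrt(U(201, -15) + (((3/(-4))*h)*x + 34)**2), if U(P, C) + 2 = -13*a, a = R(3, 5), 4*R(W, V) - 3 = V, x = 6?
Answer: sqrt(597) ≈ 24.434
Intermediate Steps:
R(W, V) = 3/4 + V/4
a = 2 (a = 3/4 + (1/4)*5 = 3/4 + 5/4 = 2)
U(P, C) = -28 (U(P, C) = -2 - 13*2 = -2 - 26 = -28)
sqrt(U(201, -15) + (((3/(-4))*h)*x + 34)**2) = sqrt(-28 + (((3/(-4))*2)*6 + 34)**2) = sqrt(-28 + (((3*(-1/4))*2)*6 + 34)**2) = sqrt(-28 + (-3/4*2*6 + 34)**2) = sqrt(-28 + (-3/2*6 + 34)**2) = sqrt(-28 + (-9 + 34)**2) = sqrt(-28 + 25**2) = sqrt(-28 + 625) = sqrt(597)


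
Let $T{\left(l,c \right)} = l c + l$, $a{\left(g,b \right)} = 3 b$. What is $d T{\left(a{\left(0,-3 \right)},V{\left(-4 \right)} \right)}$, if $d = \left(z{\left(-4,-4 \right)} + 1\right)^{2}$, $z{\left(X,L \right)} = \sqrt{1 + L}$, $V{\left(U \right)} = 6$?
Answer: $126 - 126 i \sqrt{3} \approx 126.0 - 218.24 i$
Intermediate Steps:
$T{\left(l,c \right)} = l + c l$ ($T{\left(l,c \right)} = c l + l = l + c l$)
$d = \left(1 + i \sqrt{3}\right)^{2}$ ($d = \left(\sqrt{1 - 4} + 1\right)^{2} = \left(\sqrt{-3} + 1\right)^{2} = \left(i \sqrt{3} + 1\right)^{2} = \left(1 + i \sqrt{3}\right)^{2} \approx -2.0 + 3.4641 i$)
$d T{\left(a{\left(0,-3 \right)},V{\left(-4 \right)} \right)} = \left(1 + i \sqrt{3}\right)^{2} \cdot 3 \left(-3\right) \left(1 + 6\right) = \left(1 + i \sqrt{3}\right)^{2} \left(\left(-9\right) 7\right) = \left(1 + i \sqrt{3}\right)^{2} \left(-63\right) = - 63 \left(1 + i \sqrt{3}\right)^{2}$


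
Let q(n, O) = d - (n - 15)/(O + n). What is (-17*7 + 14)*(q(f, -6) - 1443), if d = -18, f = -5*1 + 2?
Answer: 153615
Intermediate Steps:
f = -3 (f = -5 + 2 = -3)
q(n, O) = -18 - (-15 + n)/(O + n) (q(n, O) = -18 - (n - 15)/(O + n) = -18 - (-15 + n)/(O + n))
(-17*7 + 14)*(q(f, -6) - 1443) = (-17*7 + 14)*((15 - 19*(-3) - 18*(-6))/(-6 - 3) - 1443) = (-119 + 14)*((15 + 57 + 108)/(-9) - 1443) = -105*(-⅑*180 - 1443) = -105*(-20 - 1443) = -105*(-1463) = 153615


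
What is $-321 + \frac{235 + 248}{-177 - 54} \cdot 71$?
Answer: $- \frac{5164}{11} \approx -469.45$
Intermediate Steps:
$-321 + \frac{235 + 248}{-177 - 54} \cdot 71 = -321 + \frac{483}{-231} \cdot 71 = -321 + 483 \left(- \frac{1}{231}\right) 71 = -321 - \frac{1633}{11} = - \frac{5164}{11}$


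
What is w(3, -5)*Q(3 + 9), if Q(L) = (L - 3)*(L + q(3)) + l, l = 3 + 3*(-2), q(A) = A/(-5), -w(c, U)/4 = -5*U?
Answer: -9960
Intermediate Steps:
w(c, U) = 20*U (w(c, U) = -(-20)*U = 20*U)
q(A) = -A/5 (q(A) = A*(-⅕) = -A/5)
l = -3 (l = 3 - 6 = -3)
Q(L) = -3 + (-3 + L)*(-⅗ + L) (Q(L) = (L - 3)*(L - ⅕*3) - 3 = (-3 + L)*(L - ⅗) - 3 = (-3 + L)*(-⅗ + L) - 3 = -3 + (-3 + L)*(-⅗ + L))
w(3, -5)*Q(3 + 9) = (20*(-5))*(-6/5 + (3 + 9)² - 18*(3 + 9)/5) = -100*(-6/5 + 12² - 18/5*12) = -100*(-6/5 + 144 - 216/5) = -100*498/5 = -9960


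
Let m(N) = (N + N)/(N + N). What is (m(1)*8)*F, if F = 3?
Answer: 24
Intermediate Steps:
m(N) = 1 (m(N) = (2*N)/((2*N)) = (2*N)*(1/(2*N)) = 1)
(m(1)*8)*F = (1*8)*3 = 8*3 = 24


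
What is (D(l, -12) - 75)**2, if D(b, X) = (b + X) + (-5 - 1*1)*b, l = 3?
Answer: 10404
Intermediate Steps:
D(b, X) = X - 5*b (D(b, X) = (X + b) + (-5 - 1)*b = (X + b) - 6*b = X - 5*b)
(D(l, -12) - 75)**2 = ((-12 - 5*3) - 75)**2 = ((-12 - 15) - 75)**2 = (-27 - 75)**2 = (-102)**2 = 10404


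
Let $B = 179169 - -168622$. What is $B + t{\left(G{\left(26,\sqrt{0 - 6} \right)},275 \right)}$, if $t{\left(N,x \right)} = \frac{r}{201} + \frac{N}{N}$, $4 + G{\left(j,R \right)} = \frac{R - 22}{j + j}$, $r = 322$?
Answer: $\frac{69906514}{201} \approx 3.4779 \cdot 10^{5}$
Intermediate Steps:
$G{\left(j,R \right)} = -4 + \frac{-22 + R}{2 j}$ ($G{\left(j,R \right)} = -4 + \frac{R - 22}{j + j} = -4 + \frac{-22 + R}{2 j}$)
$t{\left(N,x \right)} = \frac{523}{201}$ ($t{\left(N,x \right)} = \frac{322}{201} + \frac{N}{N} = 322 \cdot \frac{1}{201} + 1 = \frac{322}{201} + 1 = \frac{523}{201}$)
$B = 347791$ ($B = 179169 + 168622 = 347791$)
$B + t{\left(G{\left(26,\sqrt{0 - 6} \right)},275 \right)} = 347791 + \frac{523}{201} = \frac{69906514}{201}$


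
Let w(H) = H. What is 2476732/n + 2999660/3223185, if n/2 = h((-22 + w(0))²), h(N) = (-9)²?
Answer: 266115045878/17405199 ≈ 15289.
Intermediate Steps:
h(N) = 81
n = 162 (n = 2*81 = 162)
2476732/n + 2999660/3223185 = 2476732/162 + 2999660/3223185 = 2476732*(1/162) + 2999660*(1/3223185) = 1238366/81 + 599932/644637 = 266115045878/17405199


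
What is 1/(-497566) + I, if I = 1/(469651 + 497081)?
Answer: -234583/240506487156 ≈ -9.7537e-7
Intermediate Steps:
I = 1/966732 ≈ 1.0344e-6
1/(-497566) + I = 1/(-497566) + 1/966732 = -1/497566 + 1/966732 = -234583/240506487156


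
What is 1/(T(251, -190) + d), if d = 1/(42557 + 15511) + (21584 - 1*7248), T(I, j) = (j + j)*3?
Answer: 58068/766265329 ≈ 7.5781e-5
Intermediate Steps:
T(I, j) = 6*j (T(I, j) = (2*j)*3 = 6*j)
d = 832462849/58068 (d = 1/58068 + (21584 - 7248) = 1/58068 + 14336 = 832462849/58068 ≈ 14336.)
1/(T(251, -190) + d) = 1/(6*(-190) + 832462849/58068) = 1/(-1140 + 832462849/58068) = 1/(766265329/58068) = 58068/766265329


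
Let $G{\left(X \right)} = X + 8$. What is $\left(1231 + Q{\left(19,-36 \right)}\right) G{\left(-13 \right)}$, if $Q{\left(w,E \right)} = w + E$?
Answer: $-6070$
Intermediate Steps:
$Q{\left(w,E \right)} = E + w$
$G{\left(X \right)} = 8 + X$
$\left(1231 + Q{\left(19,-36 \right)}\right) G{\left(-13 \right)} = \left(1231 + \left(-36 + 19\right)\right) \left(8 - 13\right) = \left(1231 - 17\right) \left(-5\right) = 1214 \left(-5\right) = -6070$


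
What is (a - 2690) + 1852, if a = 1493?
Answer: 655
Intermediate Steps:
(a - 2690) + 1852 = (1493 - 2690) + 1852 = -1197 + 1852 = 655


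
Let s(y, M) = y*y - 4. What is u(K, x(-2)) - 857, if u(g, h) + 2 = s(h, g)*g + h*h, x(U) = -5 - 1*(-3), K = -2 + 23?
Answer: -855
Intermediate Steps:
s(y, M) = -4 + y² (s(y, M) = y² - 4 = -4 + y²)
K = 21
x(U) = -2 (x(U) = -5 + 3 = -2)
u(g, h) = -2 + h² + g*(-4 + h²) (u(g, h) = -2 + ((-4 + h²)*g + h*h) = -2 + (g*(-4 + h²) + h²) = -2 + (h² + g*(-4 + h²)) = -2 + h² + g*(-4 + h²))
u(K, x(-2)) - 857 = (-2 + (-2)² + 21*(-4 + (-2)²)) - 857 = (-2 + 4 + 21*(-4 + 4)) - 857 = (-2 + 4 + 21*0) - 857 = (-2 + 4 + 0) - 857 = 2 - 857 = -855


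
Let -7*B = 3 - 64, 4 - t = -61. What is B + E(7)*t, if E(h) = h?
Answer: 3246/7 ≈ 463.71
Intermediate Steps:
t = 65 (t = 4 - 1*(-61) = 4 + 61 = 65)
B = 61/7 (B = -(3 - 64)/7 = -⅐*(-61) = 61/7 ≈ 8.7143)
B + E(7)*t = 61/7 + 7*65 = 61/7 + 455 = 3246/7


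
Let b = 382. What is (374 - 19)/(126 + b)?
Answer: 355/508 ≈ 0.69882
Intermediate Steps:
(374 - 19)/(126 + b) = (374 - 19)/(126 + 382) = 355/508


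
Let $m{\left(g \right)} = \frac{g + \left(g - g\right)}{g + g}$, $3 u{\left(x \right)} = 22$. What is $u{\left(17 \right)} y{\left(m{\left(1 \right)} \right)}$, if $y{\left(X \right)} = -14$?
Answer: $- \frac{308}{3} \approx -102.67$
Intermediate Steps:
$u{\left(x \right)} = \frac{22}{3}$ ($u{\left(x \right)} = \frac{1}{3} \cdot 22 = \frac{22}{3}$)
$m{\left(g \right)} = \frac{1}{2}$ ($m{\left(g \right)} = \frac{g + 0}{2 g} = g \frac{1}{2 g} = \frac{1}{2}$)
$u{\left(17 \right)} y{\left(m{\left(1 \right)} \right)} = \frac{22}{3} \left(-14\right) = - \frac{308}{3}$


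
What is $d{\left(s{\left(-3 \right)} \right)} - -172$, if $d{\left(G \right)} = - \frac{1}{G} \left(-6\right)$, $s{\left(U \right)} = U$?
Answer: $170$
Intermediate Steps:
$d{\left(G \right)} = \frac{6}{G}$
$d{\left(s{\left(-3 \right)} \right)} - -172 = \frac{6}{-3} - -172 = 6 \left(- \frac{1}{3}\right) + 172 = -2 + 172 = 170$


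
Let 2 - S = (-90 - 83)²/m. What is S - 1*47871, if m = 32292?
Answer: -1545815677/32292 ≈ -47870.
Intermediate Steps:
S = 34655/32292 (S = 2 - (-90 - 83)²/32292 = 2 - (-173)²/32292 = 2 - 29929/32292 = 34655/32292 ≈ 1.0732)
S - 1*47871 = 34655/32292 - 1*47871 = 34655/32292 - 47871 = -1545815677/32292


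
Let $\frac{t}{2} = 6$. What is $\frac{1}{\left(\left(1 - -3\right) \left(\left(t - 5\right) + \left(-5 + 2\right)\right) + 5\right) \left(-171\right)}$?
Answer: $- \frac{1}{3591} \approx -0.00027847$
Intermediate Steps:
$t = 12$ ($t = 2 \cdot 6 = 12$)
$\frac{1}{\left(\left(1 - -3\right) \left(\left(t - 5\right) + \left(-5 + 2\right)\right) + 5\right) \left(-171\right)} = \frac{1}{\left(\left(1 - -3\right) \left(\left(12 - 5\right) + \left(-5 + 2\right)\right) + 5\right) \left(-171\right)} = \frac{1}{\left(\left(1 + 3\right) \left(7 - 3\right) + 5\right) \left(-171\right)} = \frac{1}{\left(4 \cdot 4 + 5\right) \left(-171\right)} = \frac{1}{\left(16 + 5\right) \left(-171\right)} = \frac{1}{21 \left(-171\right)} = \frac{1}{-3591} = - \frac{1}{3591}$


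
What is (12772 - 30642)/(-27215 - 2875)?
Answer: 1787/3009 ≈ 0.59389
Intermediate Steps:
(12772 - 30642)/(-27215 - 2875) = -17870/(-30090) = -17870*(-1/30090) = 1787/3009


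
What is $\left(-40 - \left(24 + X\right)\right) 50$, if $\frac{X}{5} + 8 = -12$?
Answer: $1800$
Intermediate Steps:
$X = -100$ ($X = -40 + 5 \left(-12\right) = -40 - 60 = -100$)
$\left(-40 - \left(24 + X\right)\right) 50 = \left(-40 - -76\right) 50 = \left(-40 + \left(-24 + 100\right)\right) 50 = \left(-40 + 76\right) 50 = 36 \cdot 50 = 1800$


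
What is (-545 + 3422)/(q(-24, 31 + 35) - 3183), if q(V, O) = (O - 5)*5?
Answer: -2877/2878 ≈ -0.99965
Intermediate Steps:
q(V, O) = -25 + 5*O (q(V, O) = (-5 + O)*5 = -25 + 5*O)
(-545 + 3422)/(q(-24, 31 + 35) - 3183) = (-545 + 3422)/((-25 + 5*(31 + 35)) - 3183) = 2877/((-25 + 5*66) - 3183) = 2877/((-25 + 330) - 3183) = 2877/(305 - 3183) = 2877/(-2878) = 2877*(-1/2878) = -2877/2878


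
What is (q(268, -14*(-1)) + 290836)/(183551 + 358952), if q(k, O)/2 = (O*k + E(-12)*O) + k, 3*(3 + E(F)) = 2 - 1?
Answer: 896404/1627509 ≈ 0.55078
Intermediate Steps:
E(F) = -8/3 (E(F) = -3 + (2 - 1)/3 = -3 + (1/3)*1 = -3 + 1/3 = -8/3)
q(k, O) = 2*k - 16*O/3 + 2*O*k (q(k, O) = 2*((O*k - 8*O/3) + k) = 2*((-8*O/3 + O*k) + k) = 2*(k - 8*O/3 + O*k) = 2*k - 16*O/3 + 2*O*k)
(q(268, -14*(-1)) + 290836)/(183551 + 358952) = ((2*268 - (-224)*(-1)/3 + 2*(-14*(-1))*268) + 290836)/(183551 + 358952) = ((536 - 16/3*14 + 2*14*268) + 290836)/542503 = ((536 - 224/3 + 7504) + 290836)*(1/542503) = (23896/3 + 290836)*(1/542503) = (896404/3)*(1/542503) = 896404/1627509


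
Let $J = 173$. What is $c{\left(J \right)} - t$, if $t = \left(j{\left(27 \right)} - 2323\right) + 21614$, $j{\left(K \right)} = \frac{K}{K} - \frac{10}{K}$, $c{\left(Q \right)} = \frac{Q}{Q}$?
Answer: $- \frac{520847}{27} \approx -19291.0$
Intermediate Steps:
$c{\left(Q \right)} = 1$
$j{\left(K \right)} = 1 - \frac{10}{K}$
$t = \frac{520874}{27}$ ($t = \left(\frac{-10 + 27}{27} - 2323\right) + 21614 = \left(\frac{1}{27} \cdot 17 - 2323\right) + 21614 = \left(\frac{17}{27} - 2323\right) + 21614 = - \frac{62704}{27} + 21614 = \frac{520874}{27} \approx 19292.0$)
$c{\left(J \right)} - t = 1 - \frac{520874}{27} = - \frac{520847}{27}$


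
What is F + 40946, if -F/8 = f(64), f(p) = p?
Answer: 40434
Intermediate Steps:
F = -512 (F = -8*64 = -512)
F + 40946 = -512 + 40946 = 40434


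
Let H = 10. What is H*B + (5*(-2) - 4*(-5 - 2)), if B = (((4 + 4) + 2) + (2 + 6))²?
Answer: 3258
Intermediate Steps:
B = 324 (B = ((8 + 2) + 8)² = (10 + 8)² = 18² = 324)
H*B + (5*(-2) - 4*(-5 - 2)) = 10*324 + (5*(-2) - 4*(-5 - 2)) = 3240 + (-10 - 4*(-7)) = 3240 + (-10 + 28) = 3240 + 18 = 3258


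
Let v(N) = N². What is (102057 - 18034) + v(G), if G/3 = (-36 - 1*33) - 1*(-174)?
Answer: 183248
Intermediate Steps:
G = 315 (G = 3*((-36 - 1*33) - 1*(-174)) = 3*((-36 - 33) + 174) = 3*(-69 + 174) = 3*105 = 315)
(102057 - 18034) + v(G) = (102057 - 18034) + 315² = 84023 + 99225 = 183248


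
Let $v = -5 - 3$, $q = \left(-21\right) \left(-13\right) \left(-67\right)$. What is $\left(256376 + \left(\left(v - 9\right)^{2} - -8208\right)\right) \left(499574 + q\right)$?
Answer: $127478872059$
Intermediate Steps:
$q = -18291$ ($q = 273 \left(-67\right) = -18291$)
$v = -8$
$\left(256376 + \left(\left(v - 9\right)^{2} - -8208\right)\right) \left(499574 + q\right) = \left(256376 + \left(\left(-8 - 9\right)^{2} - -8208\right)\right) \left(499574 - 18291\right) = \left(256376 + \left(\left(-17\right)^{2} + 8208\right)\right) 481283 = \left(256376 + \left(289 + 8208\right)\right) 481283 = \left(256376 + 8497\right) 481283 = 264873 \cdot 481283 = 127478872059$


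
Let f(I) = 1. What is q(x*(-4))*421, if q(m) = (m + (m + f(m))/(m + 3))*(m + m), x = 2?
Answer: 222288/5 ≈ 44458.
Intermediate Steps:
q(m) = 2*m*(m + (1 + m)/(3 + m)) (q(m) = (m + (m + 1)/(m + 3))*(m + m) = (m + (1 + m)/(3 + m))*(2*m) = 2*m*(m + (1 + m)/(3 + m)))
q(x*(-4))*421 = (2*(2*(-4))*(1 + (2*(-4))² + 4*(2*(-4)))/(3 + 2*(-4)))*421 = (2*(-8)*(1 + (-8)² + 4*(-8))/(3 - 8))*421 = (2*(-8)*(1 + 64 - 32)/(-5))*421 = (2*(-8)*(-⅕)*33)*421 = (528/5)*421 = 222288/5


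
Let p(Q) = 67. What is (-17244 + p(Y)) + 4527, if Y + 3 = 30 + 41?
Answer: -12650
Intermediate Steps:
Y = 68 (Y = -3 + (30 + 41) = -3 + 71 = 68)
(-17244 + p(Y)) + 4527 = (-17244 + 67) + 4527 = -17177 + 4527 = -12650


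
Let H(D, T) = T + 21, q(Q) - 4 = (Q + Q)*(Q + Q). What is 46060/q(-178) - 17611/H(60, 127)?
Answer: -111260063/937876 ≈ -118.63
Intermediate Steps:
q(Q) = 4 + 4*Q² (q(Q) = 4 + (Q + Q)*(Q + Q) = 4 + (2*Q)*(2*Q) = 4 + 4*Q²)
H(D, T) = 21 + T
46060/q(-178) - 17611/H(60, 127) = 46060/(4 + 4*(-178)²) - 17611/(21 + 127) = 46060/(4 + 4*31684) - 17611/148 = 46060/(4 + 126736) - 17611*1/148 = 46060/126740 - 17611/148 = 46060*(1/126740) - 17611/148 = 2303/6337 - 17611/148 = -111260063/937876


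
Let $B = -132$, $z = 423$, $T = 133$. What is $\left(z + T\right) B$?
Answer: $-73392$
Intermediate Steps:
$\left(z + T\right) B = \left(423 + 133\right) \left(-132\right) = 556 \left(-132\right) = -73392$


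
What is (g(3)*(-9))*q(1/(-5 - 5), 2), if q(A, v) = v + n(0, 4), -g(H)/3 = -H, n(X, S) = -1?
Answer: -81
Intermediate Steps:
g(H) = 3*H (g(H) = -(-3)*H = 3*H)
q(A, v) = -1 + v (q(A, v) = v - 1 = -1 + v)
(g(3)*(-9))*q(1/(-5 - 5), 2) = ((3*3)*(-9))*(-1 + 2) = (9*(-9))*1 = -81*1 = -81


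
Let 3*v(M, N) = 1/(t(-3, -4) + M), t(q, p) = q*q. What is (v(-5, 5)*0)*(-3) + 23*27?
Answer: 621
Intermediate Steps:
t(q, p) = q**2
v(M, N) = 1/(3*(9 + M)) (v(M, N) = 1/(3*((-3)**2 + M)) = 1/(3*(9 + M)))
(v(-5, 5)*0)*(-3) + 23*27 = ((1/(3*(9 - 5)))*0)*(-3) + 23*27 = (((1/3)/4)*0)*(-3) + 621 = (((1/3)*(1/4))*0)*(-3) + 621 = ((1/12)*0)*(-3) + 621 = 0*(-3) + 621 = 0 + 621 = 621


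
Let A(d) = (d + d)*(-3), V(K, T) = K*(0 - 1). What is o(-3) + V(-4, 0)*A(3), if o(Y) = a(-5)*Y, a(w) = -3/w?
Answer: -369/5 ≈ -73.800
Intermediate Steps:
V(K, T) = -K (V(K, T) = K*(-1) = -K)
A(d) = -6*d (A(d) = (2*d)*(-3) = -6*d)
o(Y) = 3*Y/5 (o(Y) = (-3/(-5))*Y = (-3*(-⅕))*Y = 3*Y/5)
o(-3) + V(-4, 0)*A(3) = (⅗)*(-3) + (-1*(-4))*(-6*3) = -9/5 + 4*(-18) = -9/5 - 72 = -369/5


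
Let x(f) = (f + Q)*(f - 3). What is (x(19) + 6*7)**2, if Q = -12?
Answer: 23716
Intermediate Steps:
x(f) = (-12 + f)*(-3 + f) (x(f) = (f - 12)*(f - 3) = (-12 + f)*(-3 + f))
(x(19) + 6*7)**2 = ((36 + 19**2 - 15*19) + 6*7)**2 = ((36 + 361 - 285) + 42)**2 = (112 + 42)**2 = 154**2 = 23716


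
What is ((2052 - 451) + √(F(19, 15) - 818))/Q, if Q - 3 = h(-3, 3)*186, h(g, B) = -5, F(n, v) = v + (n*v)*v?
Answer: -1601/927 - 4*√217/927 ≈ -1.7906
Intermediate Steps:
F(n, v) = v + n*v²
Q = -927 (Q = 3 - 5*186 = 3 - 930 = -927)
((2052 - 451) + √(F(19, 15) - 818))/Q = ((2052 - 451) + √(15*(1 + 19*15) - 818))/(-927) = (1601 + √(15*(1 + 285) - 818))*(-1/927) = (1601 + √(15*286 - 818))*(-1/927) = (1601 + √(4290 - 818))*(-1/927) = (1601 + √3472)*(-1/927) = (1601 + 4*√217)*(-1/927) = -1601/927 - 4*√217/927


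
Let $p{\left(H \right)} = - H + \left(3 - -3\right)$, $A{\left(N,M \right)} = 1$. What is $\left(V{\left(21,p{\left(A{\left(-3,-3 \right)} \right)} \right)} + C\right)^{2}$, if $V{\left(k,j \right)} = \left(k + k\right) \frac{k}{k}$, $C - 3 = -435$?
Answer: $152100$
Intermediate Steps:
$C = -432$ ($C = 3 - 435 = -432$)
$p{\left(H \right)} = 6 - H$ ($p{\left(H \right)} = - H + \left(3 + 3\right) = - H + 6 = 6 - H$)
$V{\left(k,j \right)} = 2 k$ ($V{\left(k,j \right)} = 2 k 1 = 2 k$)
$\left(V{\left(21,p{\left(A{\left(-3,-3 \right)} \right)} \right)} + C\right)^{2} = \left(2 \cdot 21 - 432\right)^{2} = \left(42 - 432\right)^{2} = \left(-390\right)^{2} = 152100$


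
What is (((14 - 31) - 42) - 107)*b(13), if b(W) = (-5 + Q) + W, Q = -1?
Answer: -1162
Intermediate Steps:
b(W) = -6 + W (b(W) = (-5 - 1) + W = -6 + W)
(((14 - 31) - 42) - 107)*b(13) = (((14 - 31) - 42) - 107)*(-6 + 13) = ((-17 - 42) - 107)*7 = (-59 - 107)*7 = -166*7 = -1162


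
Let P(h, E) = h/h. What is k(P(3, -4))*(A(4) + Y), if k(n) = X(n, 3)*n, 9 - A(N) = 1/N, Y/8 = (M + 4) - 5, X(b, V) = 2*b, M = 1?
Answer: 35/2 ≈ 17.500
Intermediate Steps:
P(h, E) = 1
Y = 0 (Y = 8*((1 + 4) - 5) = 8*(5 - 5) = 8*0 = 0)
A(N) = 9 - 1/N
k(n) = 2*n**2 (k(n) = (2*n)*n = 2*n**2)
k(P(3, -4))*(A(4) + Y) = (2*1**2)*((9 - 1/4) + 0) = (2*1)*((9 - 1*1/4) + 0) = 2*((9 - 1/4) + 0) = 2*(35/4 + 0) = 2*(35/4) = 35/2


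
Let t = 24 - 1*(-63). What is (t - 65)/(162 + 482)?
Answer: 11/322 ≈ 0.034162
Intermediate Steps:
t = 87 (t = 24 + 63 = 87)
(t - 65)/(162 + 482) = (87 - 65)/(162 + 482) = 22/644 = 22*(1/644) = 11/322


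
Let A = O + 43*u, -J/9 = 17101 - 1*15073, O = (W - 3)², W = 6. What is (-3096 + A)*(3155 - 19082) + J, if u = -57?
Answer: 88185474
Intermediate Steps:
O = 9 (O = (6 - 3)² = 3² = 9)
J = -18252 (J = -9*(17101 - 1*15073) = -9*(17101 - 15073) = -9*2028 = -18252)
A = -2442 (A = 9 + 43*(-57) = 9 - 2451 = -2442)
(-3096 + A)*(3155 - 19082) + J = (-3096 - 2442)*(3155 - 19082) - 18252 = -5538*(-15927) - 18252 = 88203726 - 18252 = 88185474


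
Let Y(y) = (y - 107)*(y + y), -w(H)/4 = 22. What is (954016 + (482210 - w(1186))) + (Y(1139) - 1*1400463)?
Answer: 2386747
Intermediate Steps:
w(H) = -88 (w(H) = -4*22 = -88)
Y(y) = 2*y*(-107 + y) (Y(y) = (-107 + y)*(2*y) = 2*y*(-107 + y))
(954016 + (482210 - w(1186))) + (Y(1139) - 1*1400463) = (954016 + (482210 - 1*(-88))) + (2*1139*(-107 + 1139) - 1*1400463) = (954016 + (482210 + 88)) + (2*1139*1032 - 1400463) = (954016 + 482298) + (2350896 - 1400463) = 1436314 + 950433 = 2386747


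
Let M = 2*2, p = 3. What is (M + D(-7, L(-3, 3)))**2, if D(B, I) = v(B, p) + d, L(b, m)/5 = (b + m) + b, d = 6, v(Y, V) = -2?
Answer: 64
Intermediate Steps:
L(b, m) = 5*m + 10*b (L(b, m) = 5*((b + m) + b) = 5*(m + 2*b) = 5*m + 10*b)
M = 4
D(B, I) = 4 (D(B, I) = -2 + 6 = 4)
(M + D(-7, L(-3, 3)))**2 = (4 + 4)**2 = 8**2 = 64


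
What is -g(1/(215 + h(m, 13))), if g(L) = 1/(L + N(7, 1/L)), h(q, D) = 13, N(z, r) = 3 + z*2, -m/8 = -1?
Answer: -228/3877 ≈ -0.058808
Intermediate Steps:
m = 8 (m = -8*(-1) = 8)
N(z, r) = 3 + 2*z
g(L) = 1/(17 + L) (g(L) = 1/(L + (3 + 2*7)) = 1/(L + (3 + 14)) = 1/(L + 17) = 1/(17 + L))
-g(1/(215 + h(m, 13))) = -1/(17 + 1/(215 + 13)) = -1/(17 + 1/228) = -1/3877/228 = -1*228/3877 = -228/3877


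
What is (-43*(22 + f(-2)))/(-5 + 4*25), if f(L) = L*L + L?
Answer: -1032/95 ≈ -10.863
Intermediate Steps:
f(L) = L + L² (f(L) = L² + L = L + L²)
(-43*(22 + f(-2)))/(-5 + 4*25) = (-43*(22 - 2*(1 - 2)))/(-5 + 4*25) = (-43*(22 - 2*(-1)))/(-5 + 100) = -43*(22 + 2)/95 = -43*24*(1/95) = -1032*1/95 = -1032/95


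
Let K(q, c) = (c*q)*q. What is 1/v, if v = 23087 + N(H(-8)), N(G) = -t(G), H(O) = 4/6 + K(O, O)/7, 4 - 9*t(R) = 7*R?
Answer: 27/621815 ≈ 4.3421e-5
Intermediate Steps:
K(q, c) = c*q²
t(R) = 4/9 - 7*R/9
H(O) = ⅔ + O³/7 (H(O) = 4/6 + (O*O²)/7 = 4*(⅙) + O³*(⅐) = ⅔ + O³/7)
N(G) = -4/9 + 7*G/9 (N(G) = -(4/9 - 7*G/9) = -4/9 + 7*G/9)
v = 621815/27 (v = 23087 + (-4/9 + 7*(⅔ + (⅐)*(-8)³)/9) = 23087 + (-4/9 + 7*(⅔ + (⅐)*(-512))/9) = 23087 + (-4/9 + 7*(⅔ - 512/7)/9) = 23087 + (-4/9 + (7/9)*(-1522/21)) = 23087 + (-4/9 - 1522/27) = 23087 - 1534/27 = 621815/27 ≈ 23030.)
1/v = 1/(621815/27) = 27/621815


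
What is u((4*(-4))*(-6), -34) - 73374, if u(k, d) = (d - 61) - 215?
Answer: -73684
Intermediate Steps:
u(k, d) = -276 + d (u(k, d) = (-61 + d) - 215 = -276 + d)
u((4*(-4))*(-6), -34) - 73374 = (-276 - 34) - 73374 = -310 - 73374 = -73684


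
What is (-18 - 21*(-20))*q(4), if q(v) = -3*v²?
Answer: -19296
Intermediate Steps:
(-18 - 21*(-20))*q(4) = (-18 - 21*(-20))*(-3*4²) = (-18 + 420)*(-3*16) = 402*(-48) = -19296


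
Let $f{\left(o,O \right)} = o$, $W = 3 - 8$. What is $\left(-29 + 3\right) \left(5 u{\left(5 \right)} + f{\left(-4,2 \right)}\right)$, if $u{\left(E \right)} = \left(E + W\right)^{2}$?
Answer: $104$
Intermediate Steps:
$W = -5$ ($W = 3 - 8 = -5$)
$u{\left(E \right)} = \left(-5 + E\right)^{2}$ ($u{\left(E \right)} = \left(E - 5\right)^{2} = \left(-5 + E\right)^{2}$)
$\left(-29 + 3\right) \left(5 u{\left(5 \right)} + f{\left(-4,2 \right)}\right) = \left(-29 + 3\right) \left(5 \left(-5 + 5\right)^{2} - 4\right) = - 26 \left(5 \cdot 0^{2} - 4\right) = - 26 \left(5 \cdot 0 - 4\right) = - 26 \left(0 - 4\right) = \left(-26\right) \left(-4\right) = 104$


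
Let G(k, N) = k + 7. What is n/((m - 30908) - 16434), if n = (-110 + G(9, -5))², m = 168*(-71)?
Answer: -4418/29635 ≈ -0.14908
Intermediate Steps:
G(k, N) = 7 + k
m = -11928
n = 8836 (n = (-110 + (7 + 9))² = (-110 + 16)² = (-94)² = 8836)
n/((m - 30908) - 16434) = 8836/((-11928 - 30908) - 16434) = 8836/(-42836 - 16434) = 8836/(-59270) = 8836*(-1/59270) = -4418/29635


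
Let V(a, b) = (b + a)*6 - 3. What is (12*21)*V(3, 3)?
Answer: 8316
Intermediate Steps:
V(a, b) = -3 + 6*a + 6*b (V(a, b) = (a + b)*6 - 3 = (6*a + 6*b) - 3 = -3 + 6*a + 6*b)
(12*21)*V(3, 3) = (12*21)*(-3 + 6*3 + 6*3) = 252*(-3 + 18 + 18) = 252*33 = 8316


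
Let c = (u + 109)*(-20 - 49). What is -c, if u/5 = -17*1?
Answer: 1656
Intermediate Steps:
u = -85 (u = 5*(-17*1) = 5*(-17) = -85)
c = -1656 (c = (-85 + 109)*(-20 - 49) = 24*(-69) = -1656)
-c = -1*(-1656) = 1656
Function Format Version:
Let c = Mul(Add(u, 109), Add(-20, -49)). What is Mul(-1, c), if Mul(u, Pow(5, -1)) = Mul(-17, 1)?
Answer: 1656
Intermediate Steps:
u = -85 (u = Mul(5, Mul(-17, 1)) = Mul(5, -17) = -85)
c = -1656 (c = Mul(Add(-85, 109), Add(-20, -49)) = Mul(24, -69) = -1656)
Mul(-1, c) = Mul(-1, -1656) = 1656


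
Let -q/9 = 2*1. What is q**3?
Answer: -5832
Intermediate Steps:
q = -18 ≈ -18.000
q**3 = (-18)**3 = -5832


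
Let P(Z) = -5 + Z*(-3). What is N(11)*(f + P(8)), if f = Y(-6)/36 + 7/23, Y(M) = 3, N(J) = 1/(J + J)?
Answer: -7897/6072 ≈ -1.3006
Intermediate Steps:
P(Z) = -5 - 3*Z
N(J) = 1/(2*J)
f = 107/276 (f = 3/36 + 7/23 = 3*(1/36) + 7*(1/23) = 1/12 + 7/23 = 107/276 ≈ 0.38768)
N(11)*(f + P(8)) = ((1/2)/11)*(107/276 + (-5 - 3*8)) = ((1/2)*(1/11))*(107/276 + (-5 - 24)) = (107/276 - 29)/22 = (1/22)*(-7897/276) = -7897/6072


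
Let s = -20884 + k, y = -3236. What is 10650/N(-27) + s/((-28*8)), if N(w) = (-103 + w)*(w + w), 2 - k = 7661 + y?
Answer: 3000679/26208 ≈ 114.49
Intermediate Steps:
k = -4423 (k = 2 - (7661 - 3236) = 2 - 1*4425 = 2 - 4425 = -4423)
s = -25307 (s = -20884 - 4423 = -25307)
N(w) = 2*w*(-103 + w) (N(w) = (-103 + w)*(2*w) = 2*w*(-103 + w))
10650/N(-27) + s/((-28*8)) = 10650/((2*(-27)*(-103 - 27))) - 25307/((-28*8)) = 10650/((2*(-27)*(-130))) - 25307/(-224) = 10650/7020 - 25307*(-1/224) = 10650*(1/7020) + 25307/224 = 355/234 + 25307/224 = 3000679/26208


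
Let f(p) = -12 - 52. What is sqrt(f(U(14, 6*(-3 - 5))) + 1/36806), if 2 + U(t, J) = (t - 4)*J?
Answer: I*sqrt(86699587898)/36806 ≈ 8.0*I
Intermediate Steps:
U(t, J) = -2 + J*(-4 + t) (U(t, J) = -2 + (t - 4)*J = -2 + (-4 + t)*J = -2 + J*(-4 + t))
f(p) = -64
sqrt(f(U(14, 6*(-3 - 5))) + 1/36806) = sqrt(-64 + 1/36806) = sqrt(-2355583/36806) = I*sqrt(86699587898)/36806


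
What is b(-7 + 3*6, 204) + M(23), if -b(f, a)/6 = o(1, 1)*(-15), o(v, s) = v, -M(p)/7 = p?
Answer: -71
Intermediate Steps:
M(p) = -7*p
b(f, a) = 90 (b(f, a) = -6*(-15) = 90)
b(-7 + 3*6, 204) + M(23) = 90 - 7*23 = 90 - 161 = -71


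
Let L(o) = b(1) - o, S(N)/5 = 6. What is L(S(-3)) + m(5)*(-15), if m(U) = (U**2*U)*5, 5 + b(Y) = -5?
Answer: -9415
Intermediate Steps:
b(Y) = -10 (b(Y) = -5 - 5 = -10)
S(N) = 30 (S(N) = 5*6 = 30)
L(o) = -10 - o
m(U) = 5*U**3 (m(U) = U**3*5 = 5*U**3)
L(S(-3)) + m(5)*(-15) = (-10 - 1*30) + (5*5**3)*(-15) = (-10 - 30) + (5*125)*(-15) = -40 + 625*(-15) = -40 - 9375 = -9415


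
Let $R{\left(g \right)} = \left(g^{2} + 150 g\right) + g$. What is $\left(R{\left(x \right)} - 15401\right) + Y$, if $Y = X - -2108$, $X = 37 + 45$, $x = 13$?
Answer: $-11079$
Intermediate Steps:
$X = 82$
$R{\left(g \right)} = g^{2} + 151 g$
$Y = 2190$ ($Y = 82 - -2108 = 82 + 2108 = 2190$)
$\left(R{\left(x \right)} - 15401\right) + Y = \left(13 \left(151 + 13\right) - 15401\right) + 2190 = \left(13 \cdot 164 - 15401\right) + 2190 = \left(2132 - 15401\right) + 2190 = -13269 + 2190 = -11079$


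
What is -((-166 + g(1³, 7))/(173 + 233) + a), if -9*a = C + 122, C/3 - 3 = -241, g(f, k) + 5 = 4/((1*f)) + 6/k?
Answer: -1671997/25578 ≈ -65.369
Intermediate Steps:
g(f, k) = -5 + 4/f + 6/k (g(f, k) = -5 + (4/((1*f)) + 6/k) = -5 + (4/f + 6/k) = -5 + 4/f + 6/k)
C = -714 (C = 9 + 3*(-241) = 9 - 723 = -714)
a = 592/9 (a = -(-714 + 122)/9 = -⅑*(-592) = 592/9 ≈ 65.778)
-((-166 + g(1³, 7))/(173 + 233) + a) = -((-166 + (-5 + 4/(1³) + 6/7))/(173 + 233) + 592/9) = -((-166 + (-5 + 4/1 + 6*(⅐)))/406 + 592/9) = -((-166 + (-5 + 4*1 + 6/7))*(1/406) + 592/9) = -((-166 + (-5 + 4 + 6/7))*(1/406) + 592/9) = -((-166 - ⅐)*(1/406) + 592/9) = -(-1163/7*1/406 + 592/9) = -(-1163/2842 + 592/9) = -1*1671997/25578 = -1671997/25578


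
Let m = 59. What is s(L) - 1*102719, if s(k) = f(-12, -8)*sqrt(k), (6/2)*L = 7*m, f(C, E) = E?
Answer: -102719 - 8*sqrt(1239)/3 ≈ -1.0281e+5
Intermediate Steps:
L = 413/3 (L = (7*59)/3 = (1/3)*413 = 413/3 ≈ 137.67)
s(k) = -8*sqrt(k)
s(L) - 1*102719 = -8*sqrt(1239)/3 - 1*102719 = -8*sqrt(1239)/3 - 102719 = -102719 - 8*sqrt(1239)/3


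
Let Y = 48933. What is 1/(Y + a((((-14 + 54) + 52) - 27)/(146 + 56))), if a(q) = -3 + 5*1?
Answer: 1/48935 ≈ 2.0435e-5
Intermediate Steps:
a(q) = 2 (a(q) = -3 + 5 = 2)
1/(Y + a((((-14 + 54) + 52) - 27)/(146 + 56))) = 1/(48933 + 2) = 1/48935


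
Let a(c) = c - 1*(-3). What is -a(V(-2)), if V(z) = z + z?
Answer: 1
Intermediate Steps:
V(z) = 2*z
a(c) = 3 + c (a(c) = c + 3 = 3 + c)
-a(V(-2)) = -(3 + 2*(-2)) = -(3 - 4) = -1*(-1) = 1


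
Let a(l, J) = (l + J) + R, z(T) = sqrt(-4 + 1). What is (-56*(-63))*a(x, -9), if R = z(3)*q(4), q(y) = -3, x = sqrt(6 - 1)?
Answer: -31752 + 3528*sqrt(5) - 10584*I*sqrt(3) ≈ -23863.0 - 18332.0*I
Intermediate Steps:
z(T) = I*sqrt(3) (z(T) = sqrt(-3) = I*sqrt(3))
x = sqrt(5) ≈ 2.2361
R = -3*I*sqrt(3) (R = (I*sqrt(3))*(-3) = -3*I*sqrt(3) ≈ -5.1962*I)
a(l, J) = J + l - 3*I*sqrt(3) (a(l, J) = (l + J) - 3*I*sqrt(3) = (J + l) - 3*I*sqrt(3) = J + l - 3*I*sqrt(3))
(-56*(-63))*a(x, -9) = (-56*(-63))*(-9 + sqrt(5) - 3*I*sqrt(3)) = 3528*(-9 + sqrt(5) - 3*I*sqrt(3)) = -31752 + 3528*sqrt(5) - 10584*I*sqrt(3)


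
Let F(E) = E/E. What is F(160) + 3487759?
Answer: 3487760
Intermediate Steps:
F(E) = 1
F(160) + 3487759 = 1 + 3487759 = 3487760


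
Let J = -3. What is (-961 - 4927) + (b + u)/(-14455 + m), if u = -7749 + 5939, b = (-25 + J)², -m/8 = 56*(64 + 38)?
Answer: -354168062/60151 ≈ -5888.0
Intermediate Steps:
m = -45696 (m = -448*(64 + 38) = -448*102 = -8*5712 = -45696)
b = 784 (b = (-25 - 3)² = (-28)² = 784)
u = -1810
(-961 - 4927) + (b + u)/(-14455 + m) = (-961 - 4927) + (784 - 1810)/(-14455 - 45696) = -5888 - 1026/(-60151) = -5888 - 1026*(-1/60151) = -5888 + 1026/60151 = -354168062/60151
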